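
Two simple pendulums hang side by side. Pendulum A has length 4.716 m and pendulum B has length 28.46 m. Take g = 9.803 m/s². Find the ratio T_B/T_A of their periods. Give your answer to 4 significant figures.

T ∝ √L, so T_B/T_A = √(L_B/L_A) = √(28.46/4.716) = 2.457.

2.457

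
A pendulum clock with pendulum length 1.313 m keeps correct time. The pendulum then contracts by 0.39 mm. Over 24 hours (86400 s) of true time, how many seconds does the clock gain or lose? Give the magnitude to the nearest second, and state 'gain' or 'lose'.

gain 13 s

T ∝ √L, so T'/T = √(1.31261/1.313) = 0.999851.
In 86400 s of true time the clock registers 86400/0.999851 = 86412.8 s, so it gains 13 s.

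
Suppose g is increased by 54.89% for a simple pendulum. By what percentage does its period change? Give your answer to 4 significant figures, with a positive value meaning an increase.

-19.65%

T ∝ 1/√g, so T'/T = 1/√(1.5489) = 0.80350.
Percentage change in T = (0.80350 − 1) × 100% = -19.65%.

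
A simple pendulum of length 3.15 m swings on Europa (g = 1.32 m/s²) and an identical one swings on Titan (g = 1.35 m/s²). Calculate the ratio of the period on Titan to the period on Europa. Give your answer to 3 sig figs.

T ∝ 1/√g, so T₂/T₁ = √(g₁/g₂) = √(1.32/1.35) = 0.989.

0.989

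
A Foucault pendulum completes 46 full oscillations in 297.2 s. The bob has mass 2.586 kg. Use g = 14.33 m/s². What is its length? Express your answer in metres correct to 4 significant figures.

15.15 m

T = 297.2/46 = 6.4609 s.
From T = 2π√(L/g), L = gT²/(4π²) = 14.33 × 6.4609²/(4π²) = 15.15 m.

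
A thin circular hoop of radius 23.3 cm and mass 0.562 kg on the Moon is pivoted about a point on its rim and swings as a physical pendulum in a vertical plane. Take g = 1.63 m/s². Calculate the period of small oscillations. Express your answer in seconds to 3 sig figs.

3.36 s

I_cm = mr² = 0.03051 kg·m². The pivot is at distance d = 0.233 m from the centre of mass.
By the parallel-axis theorem, I = I_cm + md² = 0.03051 + 0.03051 = 0.06102 kg·m².
T = 2π√(I/(mgd)) = 2π√(0.06102/(0.562 × 1.63 × 0.233)) = 3.36 s.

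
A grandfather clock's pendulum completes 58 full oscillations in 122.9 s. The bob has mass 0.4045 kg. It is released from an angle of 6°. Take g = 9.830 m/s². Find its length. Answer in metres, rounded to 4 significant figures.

T = 122.9/58 = 2.1190 s.
From T = 2π√(L/g), L = gT²/(4π²) = 9.830 × 2.1190²/(4π²) = 1.118 m.

1.118 m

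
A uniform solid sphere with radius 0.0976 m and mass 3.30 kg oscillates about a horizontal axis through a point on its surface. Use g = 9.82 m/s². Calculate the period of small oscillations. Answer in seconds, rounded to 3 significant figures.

0.741 s

I_cm = (2/5)mr² = 0.01257 kg·m². The pivot is at distance d = 0.0976 m from the centre of mass.
By the parallel-axis theorem, I = I_cm + md² = 0.01257 + 0.03144 = 0.04401 kg·m².
T = 2π√(I/(mgd)) = 2π√(0.04401/(3.30 × 9.82 × 0.0976)) = 0.741 s.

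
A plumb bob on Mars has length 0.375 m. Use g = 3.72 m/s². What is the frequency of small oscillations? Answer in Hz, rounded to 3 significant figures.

0.501 Hz

T = 2π√(L/g) = 2π√(0.375/3.72) = 1.995 s, so f = 1/T = 0.501 Hz.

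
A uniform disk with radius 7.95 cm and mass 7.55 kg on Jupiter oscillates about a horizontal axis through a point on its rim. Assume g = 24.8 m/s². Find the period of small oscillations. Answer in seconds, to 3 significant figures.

0.436 s

I_cm = ½mr² = 0.02386 kg·m². The pivot is at distance d = 0.0795 m from the centre of mass.
By the parallel-axis theorem, I = I_cm + md² = 0.02386 + 0.04772 = 0.07158 kg·m².
T = 2π√(I/(mgd)) = 2π√(0.07158/(7.55 × 24.8 × 0.0795)) = 0.436 s.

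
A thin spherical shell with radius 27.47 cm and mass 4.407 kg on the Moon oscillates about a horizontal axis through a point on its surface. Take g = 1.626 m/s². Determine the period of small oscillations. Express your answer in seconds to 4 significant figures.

I_cm = (2/3)mr² = 0.22170 kg·m². The pivot is at distance d = 0.2747 m from the centre of mass.
By the parallel-axis theorem, I = I_cm + md² = 0.22170 + 0.33255 = 0.55425 kg·m².
T = 2π√(I/(mgd)) = 2π√(0.55425/(4.407 × 1.626 × 0.2747)) = 3.334 s.

3.334 s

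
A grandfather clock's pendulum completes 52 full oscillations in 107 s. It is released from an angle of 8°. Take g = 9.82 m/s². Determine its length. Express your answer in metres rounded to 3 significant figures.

T = 107/52 = 2.058 s.
From T = 2π√(L/g), L = gT²/(4π²) = 9.82 × 2.058²/(4π²) = 1.05 m.

1.05 m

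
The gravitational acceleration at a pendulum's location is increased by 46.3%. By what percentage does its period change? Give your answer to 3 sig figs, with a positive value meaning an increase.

-17.3%

T ∝ 1/√g, so T'/T = 1/√(1.463) = 0.8268.
Percentage change in T = (0.8268 − 1) × 100% = -17.3%.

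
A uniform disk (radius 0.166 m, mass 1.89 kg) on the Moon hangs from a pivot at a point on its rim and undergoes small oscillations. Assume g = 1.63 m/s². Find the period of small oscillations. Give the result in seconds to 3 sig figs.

2.46 s

I_cm = ½mr² = 0.02604 kg·m². The pivot is at distance d = 0.166 m from the centre of mass.
By the parallel-axis theorem, I = I_cm + md² = 0.02604 + 0.05208 = 0.07812 kg·m².
T = 2π√(I/(mgd)) = 2π√(0.07812/(1.89 × 1.63 × 0.166)) = 2.46 s.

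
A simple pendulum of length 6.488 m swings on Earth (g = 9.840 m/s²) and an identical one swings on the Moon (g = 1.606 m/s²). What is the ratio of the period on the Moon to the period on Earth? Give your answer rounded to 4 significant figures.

T ∝ 1/√g, so T₂/T₁ = √(g₁/g₂) = √(9.840/1.606) = 2.475.

2.475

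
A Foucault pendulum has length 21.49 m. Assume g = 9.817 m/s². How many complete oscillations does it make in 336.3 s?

T = 2π√(L/g) = 2π√(21.49/9.817) = 9.2963 s.
Number of complete oscillations = ⌊336.3/9.2963⌋ = ⌊36.176⌋ = 36.

36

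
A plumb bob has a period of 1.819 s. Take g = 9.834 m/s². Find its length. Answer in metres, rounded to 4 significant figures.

0.8242 m

From T = 2π√(L/g), L = gT²/(4π²) = 9.834 × 1.8190²/(4π²) = 0.8242 m.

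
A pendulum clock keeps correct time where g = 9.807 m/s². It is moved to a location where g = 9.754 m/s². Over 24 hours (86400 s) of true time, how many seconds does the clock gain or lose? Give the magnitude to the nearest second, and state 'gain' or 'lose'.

lose 234 s

The clock's period scales as T ∝ 1/√g, so T'/T = √(9.807/9.754) = 1.00271.
In 86400 s of true time the clock registers 86400/1.00271 = 86166.2 s, so it loses 234 s.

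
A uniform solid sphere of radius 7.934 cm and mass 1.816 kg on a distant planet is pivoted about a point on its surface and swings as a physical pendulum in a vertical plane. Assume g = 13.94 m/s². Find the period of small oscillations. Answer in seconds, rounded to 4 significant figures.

0.5609 s

I_cm = (2/5)mr² = 0.0045726 kg·m². The pivot is at distance d = 0.07934 m from the centre of mass.
By the parallel-axis theorem, I = I_cm + md² = 0.0045726 + 0.011431 = 0.016004 kg·m².
T = 2π√(I/(mgd)) = 2π√(0.016004/(1.816 × 13.94 × 0.07934)) = 0.5609 s.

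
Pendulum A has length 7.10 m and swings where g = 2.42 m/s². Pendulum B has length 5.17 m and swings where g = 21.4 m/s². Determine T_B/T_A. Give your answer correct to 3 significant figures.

T = 2π√(L/g), so T_B/T_A = √((L_B/g_B)/(L_A/g_A)) = √((5.17/21.4)/(7.10/2.42)) = 0.287.

0.287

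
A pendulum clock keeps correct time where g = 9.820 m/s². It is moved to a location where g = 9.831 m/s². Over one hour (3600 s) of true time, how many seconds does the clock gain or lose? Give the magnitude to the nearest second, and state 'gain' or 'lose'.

gain 2 s

The clock's period scales as T ∝ 1/√g, so T'/T = √(9.820/9.831) = 0.999440.
In 3600 s of true time the clock registers 3600/0.999440 = 3602.0 s, so it gains 2 s.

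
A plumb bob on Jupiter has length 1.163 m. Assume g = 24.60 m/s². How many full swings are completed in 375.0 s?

274

T = 2π√(L/g) = 2π√(1.163/24.60) = 1.3662 s.
Number of complete oscillations = ⌊375.0/1.3662⌋ = ⌊274.49⌋ = 274.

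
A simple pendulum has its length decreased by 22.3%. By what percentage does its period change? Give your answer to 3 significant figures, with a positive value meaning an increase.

T ∝ √L, so T'/T = √(0.7770) = 0.8815.
Percentage change in T = (0.8815 − 1) × 100% = -11.9%.

-11.9%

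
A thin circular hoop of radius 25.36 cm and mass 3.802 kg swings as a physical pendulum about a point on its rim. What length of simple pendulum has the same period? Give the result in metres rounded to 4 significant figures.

The equivalent simple-pendulum length is L_eq = I/(md), where I is about the pivot and d = 0.25360 m.
I_cm = mR² = 0.24452 kg·m², so I = I_cm + md² = 0.24452 + 0.24452 = 0.48904 kg·m².
L_eq = 0.48904/(3.802 × 0.25360) = 0.5072 m.

0.5072 m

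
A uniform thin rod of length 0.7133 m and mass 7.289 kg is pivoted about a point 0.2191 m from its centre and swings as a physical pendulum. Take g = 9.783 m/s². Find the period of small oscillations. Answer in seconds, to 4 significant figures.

For a physical pendulum T = 2π√(I/(mgd)), with d = 0.21910 m from pivot to centre of mass.
I_cm = mL²/12 = 7.289 × 0.7133²/12 = 0.30905 kg·m²; I = I_cm + md² = 0.30905 + 7.289 × 0.21910² = 0.65896 kg·m².
T = 2π√(0.65896/(7.289 × 9.783 × 0.21910)) = 1.290 s.

1.290 s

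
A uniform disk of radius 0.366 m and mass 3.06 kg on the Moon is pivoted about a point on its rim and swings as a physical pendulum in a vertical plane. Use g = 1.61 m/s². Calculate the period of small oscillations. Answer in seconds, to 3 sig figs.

3.67 s

I_cm = ½mr² = 0.2050 kg·m². The pivot is at distance d = 0.366 m from the centre of mass.
By the parallel-axis theorem, I = I_cm + md² = 0.2050 + 0.4099 = 0.6149 kg·m².
T = 2π√(I/(mgd)) = 2π√(0.6149/(3.06 × 1.61 × 0.366)) = 3.67 s.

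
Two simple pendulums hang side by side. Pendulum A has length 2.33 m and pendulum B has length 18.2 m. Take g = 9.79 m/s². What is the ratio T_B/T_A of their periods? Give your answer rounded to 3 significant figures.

T ∝ √L, so T_B/T_A = √(L_B/L_A) = √(18.2/2.33) = 2.79.

2.79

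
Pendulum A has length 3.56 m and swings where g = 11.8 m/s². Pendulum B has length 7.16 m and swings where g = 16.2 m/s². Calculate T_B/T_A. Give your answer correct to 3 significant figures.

T = 2π√(L/g), so T_B/T_A = √((L_B/g_B)/(L_A/g_A)) = √((7.16/16.2)/(3.56/11.8)) = 1.21.

1.21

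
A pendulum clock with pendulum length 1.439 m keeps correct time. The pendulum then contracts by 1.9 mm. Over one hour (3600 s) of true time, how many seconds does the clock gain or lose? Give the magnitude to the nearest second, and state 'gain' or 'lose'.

T ∝ √L, so T'/T = √(1.43710/1.439) = 0.999340.
In 3600 s of true time the clock registers 3600/0.999340 = 3602.4 s, so it gains 2 s.

gain 2 s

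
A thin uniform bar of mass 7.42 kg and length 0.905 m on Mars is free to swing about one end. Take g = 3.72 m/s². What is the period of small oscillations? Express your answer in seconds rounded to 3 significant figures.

2.53 s

For a physical pendulum T = 2π√(I/(mgd)), with d = 0.4525 m from pivot to centre of mass.
I_cm = mL²/12 = 7.42 × 0.905²/12 = 0.5064 kg·m²; I = I_cm + md² = 0.5064 + 7.42 × 0.4525² = 2.026 kg·m².
T = 2π√(2.026/(7.42 × 3.72 × 0.4525)) = 2.53 s.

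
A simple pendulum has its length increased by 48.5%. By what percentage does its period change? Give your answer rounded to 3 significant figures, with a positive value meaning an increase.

T ∝ √L, so T'/T = √(1.485) = 1.219.
Percentage change in T = (1.219 − 1) × 100% = 21.9%.

21.9%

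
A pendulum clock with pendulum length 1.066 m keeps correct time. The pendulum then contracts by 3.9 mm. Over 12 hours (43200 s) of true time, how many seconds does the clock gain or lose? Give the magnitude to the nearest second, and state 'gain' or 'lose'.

T ∝ √L, so T'/T = √(1.06210/1.066) = 0.998169.
In 43200 s of true time the clock registers 43200/0.998169 = 43279.2 s, so it gains 79 s.

gain 79 s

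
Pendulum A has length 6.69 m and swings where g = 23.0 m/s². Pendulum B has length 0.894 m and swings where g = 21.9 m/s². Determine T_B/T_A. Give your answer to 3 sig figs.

T = 2π√(L/g), so T_B/T_A = √((L_B/g_B)/(L_A/g_A)) = √((0.894/21.9)/(6.69/23.0)) = 0.375.

0.375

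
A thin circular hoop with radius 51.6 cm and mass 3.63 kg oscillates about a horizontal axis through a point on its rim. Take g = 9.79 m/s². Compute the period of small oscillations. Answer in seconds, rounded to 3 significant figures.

I_cm = mr² = 0.9665 kg·m². The pivot is at distance d = 0.516 m from the centre of mass.
By the parallel-axis theorem, I = I_cm + md² = 0.9665 + 0.9665 = 1.933 kg·m².
T = 2π√(I/(mgd)) = 2π√(1.933/(3.63 × 9.79 × 0.516)) = 2.04 s.

2.04 s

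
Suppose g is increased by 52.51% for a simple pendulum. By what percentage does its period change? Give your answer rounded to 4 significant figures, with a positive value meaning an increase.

-19.03%

T ∝ 1/√g, so T'/T = 1/√(1.5251) = 0.80975.
Percentage change in T = (0.80975 − 1) × 100% = -19.03%.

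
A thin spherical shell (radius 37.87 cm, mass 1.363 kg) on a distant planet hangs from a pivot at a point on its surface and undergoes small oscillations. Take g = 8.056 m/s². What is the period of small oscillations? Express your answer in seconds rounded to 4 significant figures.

I_cm = (2/3)mr² = 0.13032 kg·m². The pivot is at distance d = 0.3787 m from the centre of mass.
By the parallel-axis theorem, I = I_cm + md² = 0.13032 + 0.19547 = 0.32579 kg·m².
T = 2π√(I/(mgd)) = 2π√(0.32579/(1.363 × 8.056 × 0.3787)) = 1.759 s.

1.759 s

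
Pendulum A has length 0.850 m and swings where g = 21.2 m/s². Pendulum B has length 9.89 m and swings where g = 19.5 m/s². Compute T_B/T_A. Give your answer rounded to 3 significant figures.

T = 2π√(L/g), so T_B/T_A = √((L_B/g_B)/(L_A/g_A)) = √((9.89/19.5)/(0.850/21.2)) = 3.56.

3.56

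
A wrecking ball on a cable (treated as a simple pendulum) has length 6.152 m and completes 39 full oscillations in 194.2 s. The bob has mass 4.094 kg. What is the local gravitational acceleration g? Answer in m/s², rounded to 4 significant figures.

9.795 m/s²

T = 194.2/39 = 4.9795 s.
From T = 2π√(L/g), g = 4π²L/T² = 4π² × 6.152/4.9795² = 9.795 m/s².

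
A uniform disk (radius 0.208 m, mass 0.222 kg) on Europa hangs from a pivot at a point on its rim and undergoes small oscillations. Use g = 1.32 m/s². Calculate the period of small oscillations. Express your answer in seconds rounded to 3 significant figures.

3.05 s

I_cm = ½mr² = 0.004802 kg·m². The pivot is at distance d = 0.208 m from the centre of mass.
By the parallel-axis theorem, I = I_cm + md² = 0.004802 + 0.009605 = 0.01441 kg·m².
T = 2π√(I/(mgd)) = 2π√(0.01441/(0.222 × 1.32 × 0.208)) = 3.05 s.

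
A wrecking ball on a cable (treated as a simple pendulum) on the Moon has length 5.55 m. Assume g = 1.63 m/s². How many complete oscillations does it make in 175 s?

T = 2π√(L/g) = 2π√(5.55/1.63) = 11.59 s.
Number of complete oscillations = ⌊175/11.59⌋ = ⌊15.09⌋ = 15.

15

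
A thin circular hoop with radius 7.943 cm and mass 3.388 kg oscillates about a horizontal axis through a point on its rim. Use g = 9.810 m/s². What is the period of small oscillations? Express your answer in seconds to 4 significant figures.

I_cm = mr² = 0.021375 kg·m². The pivot is at distance d = 0.07943 m from the centre of mass.
By the parallel-axis theorem, I = I_cm + md² = 0.021375 + 0.021375 = 0.042751 kg·m².
T = 2π√(I/(mgd)) = 2π√(0.042751/(3.388 × 9.810 × 0.07943)) = 0.7996 s.

0.7996 s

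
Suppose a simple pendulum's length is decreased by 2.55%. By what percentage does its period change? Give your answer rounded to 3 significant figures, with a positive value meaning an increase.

-1.28%

T ∝ √L, so T'/T = √(0.9745) = 0.9872.
Percentage change in T = (0.9872 − 1) × 100% = -1.28%.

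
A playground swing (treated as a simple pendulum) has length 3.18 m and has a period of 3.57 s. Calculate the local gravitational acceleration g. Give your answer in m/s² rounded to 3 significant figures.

9.85 m/s²

From T = 2π√(L/g), g = 4π²L/T² = 4π² × 3.18/3.570² = 9.85 m/s².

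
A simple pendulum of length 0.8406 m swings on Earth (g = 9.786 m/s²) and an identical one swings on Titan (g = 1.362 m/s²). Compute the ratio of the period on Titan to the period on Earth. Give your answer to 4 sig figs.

T ∝ 1/√g, so T₂/T₁ = √(g₁/g₂) = √(9.786/1.362) = 2.680.

2.680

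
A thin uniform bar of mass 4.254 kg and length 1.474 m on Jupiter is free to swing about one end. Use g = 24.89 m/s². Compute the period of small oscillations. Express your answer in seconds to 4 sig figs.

1.248 s

For a physical pendulum T = 2π√(I/(mgd)), with d = 0.73700 m from pivot to centre of mass.
I_cm = mL²/12 = 4.254 × 1.474²/12 = 0.77021 kg·m²; I = I_cm + md² = 0.77021 + 4.254 × 0.73700² = 3.0809 kg·m².
T = 2π√(3.0809/(4.254 × 24.89 × 0.73700)) = 1.248 s.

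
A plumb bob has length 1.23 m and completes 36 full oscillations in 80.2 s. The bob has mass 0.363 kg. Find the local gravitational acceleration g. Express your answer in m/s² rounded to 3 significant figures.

9.78 m/s²

T = 80.2/36 = 2.228 s.
From T = 2π√(L/g), g = 4π²L/T² = 4π² × 1.23/2.228² = 9.78 m/s².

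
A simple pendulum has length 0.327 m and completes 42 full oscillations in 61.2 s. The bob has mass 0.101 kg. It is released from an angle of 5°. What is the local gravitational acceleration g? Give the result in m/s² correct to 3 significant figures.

T = 61.2/42 = 1.457 s.
From T = 2π√(L/g), g = 4π²L/T² = 4π² × 0.327/1.457² = 6.08 m/s².

6.08 m/s²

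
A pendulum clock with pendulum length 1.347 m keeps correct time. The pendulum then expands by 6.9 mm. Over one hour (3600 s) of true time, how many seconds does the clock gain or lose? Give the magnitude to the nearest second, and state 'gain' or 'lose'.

T ∝ √L, so T'/T = √(1.35390/1.347) = 1.00256.
In 3600 s of true time the clock registers 3600/1.00256 = 3590.8 s, so it loses 9 s.

lose 9 s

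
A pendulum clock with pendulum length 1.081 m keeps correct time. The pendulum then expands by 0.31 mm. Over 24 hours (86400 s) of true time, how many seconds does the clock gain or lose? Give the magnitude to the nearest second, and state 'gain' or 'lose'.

T ∝ √L, so T'/T = √(1.08131/1.081) = 1.00014.
In 86400 s of true time the clock registers 86400/1.00014 = 86387.6 s, so it loses 12 s.

lose 12 s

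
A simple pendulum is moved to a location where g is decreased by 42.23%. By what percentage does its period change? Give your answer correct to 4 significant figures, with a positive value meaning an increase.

31.57%

T ∝ 1/√g, so T'/T = 1/√(0.57770) = 1.3157.
Percentage change in T = (1.3157 − 1) × 100% = 31.57%.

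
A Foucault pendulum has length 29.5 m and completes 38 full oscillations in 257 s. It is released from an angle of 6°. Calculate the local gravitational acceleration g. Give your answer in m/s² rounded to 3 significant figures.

T = 257/38 = 6.763 s.
From T = 2π√(L/g), g = 4π²L/T² = 4π² × 29.5/6.763² = 25.5 m/s².

25.5 m/s²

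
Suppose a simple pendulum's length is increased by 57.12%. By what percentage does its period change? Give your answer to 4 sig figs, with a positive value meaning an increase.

T ∝ √L, so T'/T = √(1.5712) = 1.2535.
Percentage change in T = (1.2535 − 1) × 100% = 25.35%.

25.35%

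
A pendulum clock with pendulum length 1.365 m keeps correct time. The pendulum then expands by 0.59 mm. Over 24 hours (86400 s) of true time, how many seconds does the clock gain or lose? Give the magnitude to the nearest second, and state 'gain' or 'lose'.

lose 19 s

T ∝ √L, so T'/T = √(1.36559/1.365) = 1.00022.
In 86400 s of true time the clock registers 86400/1.00022 = 86381.3 s, so it loses 19 s.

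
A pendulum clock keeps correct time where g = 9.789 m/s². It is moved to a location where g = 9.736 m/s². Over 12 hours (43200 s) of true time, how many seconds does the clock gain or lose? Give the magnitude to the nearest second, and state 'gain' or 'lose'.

The clock's period scales as T ∝ 1/√g, so T'/T = √(9.789/9.736) = 1.00272.
In 43200 s of true time the clock registers 43200/1.00272 = 43082.9 s, so it loses 117 s.

lose 117 s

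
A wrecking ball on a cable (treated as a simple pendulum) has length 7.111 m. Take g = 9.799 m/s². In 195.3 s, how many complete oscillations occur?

36

T = 2π√(L/g) = 2π√(7.111/9.799) = 5.3525 s.
Number of complete oscillations = ⌊195.3/5.3525⌋ = ⌊36.488⌋ = 36.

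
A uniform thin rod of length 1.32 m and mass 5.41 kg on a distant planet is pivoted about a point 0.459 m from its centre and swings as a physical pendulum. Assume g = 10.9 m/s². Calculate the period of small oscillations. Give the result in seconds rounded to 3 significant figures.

1.68 s

For a physical pendulum T = 2π√(I/(mgd)), with d = 0.4590 m from pivot to centre of mass.
I_cm = mL²/12 = 5.41 × 1.32²/12 = 0.7855 kg·m²; I = I_cm + md² = 0.7855 + 5.41 × 0.4590² = 1.925 kg·m².
T = 2π√(1.925/(5.41 × 10.9 × 0.4590)) = 1.68 s.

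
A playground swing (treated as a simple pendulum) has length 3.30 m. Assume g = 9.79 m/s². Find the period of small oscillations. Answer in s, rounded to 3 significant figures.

T = 2π√(L/g) = 2π√(3.30/9.79) = 2π × 0.5806 = 3.65 s.

3.65 s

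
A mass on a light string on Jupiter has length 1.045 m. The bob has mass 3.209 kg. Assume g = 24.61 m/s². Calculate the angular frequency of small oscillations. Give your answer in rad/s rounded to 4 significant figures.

4.853 rad/s

ω = √(g/L) = √(24.61/1.045) = 4.853 rad/s.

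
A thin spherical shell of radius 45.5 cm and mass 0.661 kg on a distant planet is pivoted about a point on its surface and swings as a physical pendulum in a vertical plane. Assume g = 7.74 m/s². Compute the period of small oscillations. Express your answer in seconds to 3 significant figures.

1.97 s

I_cm = (2/3)mr² = 0.09123 kg·m². The pivot is at distance d = 0.455 m from the centre of mass.
By the parallel-axis theorem, I = I_cm + md² = 0.09123 + 0.1368 = 0.2281 kg·m².
T = 2π√(I/(mgd)) = 2π√(0.2281/(0.661 × 7.74 × 0.455)) = 1.97 s.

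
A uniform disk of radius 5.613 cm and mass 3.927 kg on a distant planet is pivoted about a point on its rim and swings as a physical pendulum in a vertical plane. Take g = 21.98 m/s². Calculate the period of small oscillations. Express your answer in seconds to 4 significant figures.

I_cm = ½mr² = 0.0061862 kg·m². The pivot is at distance d = 0.05613 m from the centre of mass.
By the parallel-axis theorem, I = I_cm + md² = 0.0061862 + 0.012372 = 0.018558 kg·m².
T = 2π√(I/(mgd)) = 2π√(0.018558/(3.927 × 21.98 × 0.05613)) = 0.3889 s.

0.3889 s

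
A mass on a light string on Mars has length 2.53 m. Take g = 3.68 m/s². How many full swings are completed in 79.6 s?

T = 2π√(L/g) = 2π√(2.53/3.68) = 5.210 s.
Number of complete oscillations = ⌊79.6/5.210⌋ = ⌊15.28⌋ = 15.

15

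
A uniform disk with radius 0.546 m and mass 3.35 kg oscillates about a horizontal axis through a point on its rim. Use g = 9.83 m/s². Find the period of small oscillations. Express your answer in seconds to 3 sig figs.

1.81 s

I_cm = ½mr² = 0.4993 kg·m². The pivot is at distance d = 0.546 m from the centre of mass.
By the parallel-axis theorem, I = I_cm + md² = 0.4993 + 0.9987 = 1.498 kg·m².
T = 2π√(I/(mgd)) = 2π√(1.498/(3.35 × 9.83 × 0.546)) = 1.81 s.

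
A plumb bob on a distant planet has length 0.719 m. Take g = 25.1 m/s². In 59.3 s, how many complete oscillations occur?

55

T = 2π√(L/g) = 2π√(0.719/25.1) = 1.063 s.
Number of complete oscillations = ⌊59.3/1.063⌋ = ⌊55.76⌋ = 55.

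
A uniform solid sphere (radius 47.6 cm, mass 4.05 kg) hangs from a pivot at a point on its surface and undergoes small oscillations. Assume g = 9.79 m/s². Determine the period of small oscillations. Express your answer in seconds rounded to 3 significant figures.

1.64 s

I_cm = (2/5)mr² = 0.3671 kg·m². The pivot is at distance d = 0.476 m from the centre of mass.
By the parallel-axis theorem, I = I_cm + md² = 0.3671 + 0.9176 = 1.285 kg·m².
T = 2π√(I/(mgd)) = 2π√(1.285/(4.05 × 9.79 × 0.476)) = 1.64 s.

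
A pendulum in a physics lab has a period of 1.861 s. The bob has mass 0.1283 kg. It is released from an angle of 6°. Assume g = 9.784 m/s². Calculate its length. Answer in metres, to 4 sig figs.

From T = 2π√(L/g), L = gT²/(4π²) = 9.784 × 1.8610²/(4π²) = 0.8583 m.

0.8583 m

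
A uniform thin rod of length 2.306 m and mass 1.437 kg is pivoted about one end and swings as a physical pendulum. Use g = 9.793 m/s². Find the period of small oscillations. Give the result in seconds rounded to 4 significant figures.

2.489 s

For a physical pendulum T = 2π√(I/(mgd)), with d = 1.1530 m from pivot to centre of mass.
I_cm = mL²/12 = 1.437 × 2.306²/12 = 0.63679 kg·m²; I = I_cm + md² = 0.63679 + 1.437 × 1.1530² = 2.5471 kg·m².
T = 2π√(2.5471/(1.437 × 9.793 × 1.1530)) = 2.489 s.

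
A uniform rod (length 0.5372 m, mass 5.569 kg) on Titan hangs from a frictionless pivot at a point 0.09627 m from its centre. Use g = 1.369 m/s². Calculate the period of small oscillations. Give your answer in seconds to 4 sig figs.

For a physical pendulum T = 2π√(I/(mgd)), with d = 0.096270 m from pivot to centre of mass.
I_cm = mL²/12 = 5.569 × 0.5372²/12 = 0.13393 kg·m²; I = I_cm + md² = 0.13393 + 5.569 × 0.096270² = 0.18554 kg·m².
T = 2π√(0.18554/(5.569 × 1.369 × 0.096270)) = 3.159 s.

3.159 s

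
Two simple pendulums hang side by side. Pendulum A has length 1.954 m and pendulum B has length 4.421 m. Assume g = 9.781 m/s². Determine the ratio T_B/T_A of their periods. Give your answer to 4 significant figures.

T ∝ √L, so T_B/T_A = √(L_B/L_A) = √(4.421/1.954) = 1.504.

1.504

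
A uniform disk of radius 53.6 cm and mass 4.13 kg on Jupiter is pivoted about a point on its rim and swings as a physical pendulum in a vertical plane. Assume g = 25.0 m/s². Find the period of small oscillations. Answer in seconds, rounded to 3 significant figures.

1.13 s

I_cm = ½mr² = 0.5933 kg·m². The pivot is at distance d = 0.536 m from the centre of mass.
By the parallel-axis theorem, I = I_cm + md² = 0.5933 + 1.187 = 1.780 kg·m².
T = 2π√(I/(mgd)) = 2π√(1.780/(4.13 × 25.0 × 0.536)) = 1.13 s.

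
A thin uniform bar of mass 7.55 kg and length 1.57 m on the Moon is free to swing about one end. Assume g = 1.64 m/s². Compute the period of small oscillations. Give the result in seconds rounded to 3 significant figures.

For a physical pendulum T = 2π√(I/(mgd)), with d = 0.7850 m from pivot to centre of mass.
I_cm = mL²/12 = 7.55 × 1.57²/12 = 1.551 kg·m²; I = I_cm + md² = 1.551 + 7.55 × 0.7850² = 6.203 kg·m².
T = 2π√(6.203/(7.55 × 1.64 × 0.7850)) = 5.02 s.

5.02 s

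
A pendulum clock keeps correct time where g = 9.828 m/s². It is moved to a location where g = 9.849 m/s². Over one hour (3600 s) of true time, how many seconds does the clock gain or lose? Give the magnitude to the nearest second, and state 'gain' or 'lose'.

The clock's period scales as T ∝ 1/√g, so T'/T = √(9.828/9.849) = 0.998933.
In 3600 s of true time the clock registers 3600/0.998933 = 3603.8 s, so it gains 4 s.

gain 4 s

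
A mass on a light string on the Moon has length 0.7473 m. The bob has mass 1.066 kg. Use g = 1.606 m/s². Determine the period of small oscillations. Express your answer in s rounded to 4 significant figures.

4.286 s

T = 2π√(L/g) = 2π√(0.7473/1.606) = 2π × 0.68214 = 4.286 s.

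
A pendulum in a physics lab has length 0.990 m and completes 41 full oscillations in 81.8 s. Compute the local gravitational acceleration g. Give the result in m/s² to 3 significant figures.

T = 81.8/41 = 1.995 s.
From T = 2π√(L/g), g = 4π²L/T² = 4π² × 0.990/1.995² = 9.82 m/s².

9.82 m/s²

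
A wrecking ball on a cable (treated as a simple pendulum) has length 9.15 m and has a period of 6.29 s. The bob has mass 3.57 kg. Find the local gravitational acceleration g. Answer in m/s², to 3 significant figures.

From T = 2π√(L/g), g = 4π²L/T² = 4π² × 9.15/6.290² = 9.13 m/s².

9.13 m/s²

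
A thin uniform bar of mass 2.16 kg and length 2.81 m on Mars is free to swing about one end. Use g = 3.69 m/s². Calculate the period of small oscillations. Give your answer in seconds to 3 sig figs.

4.48 s

For a physical pendulum T = 2π√(I/(mgd)), with d = 1.405 m from pivot to centre of mass.
I_cm = mL²/12 = 2.16 × 2.81²/12 = 1.421 kg·m²; I = I_cm + md² = 1.421 + 2.16 × 1.405² = 5.685 kg·m².
T = 2π√(5.685/(2.16 × 3.69 × 1.405)) = 4.48 s.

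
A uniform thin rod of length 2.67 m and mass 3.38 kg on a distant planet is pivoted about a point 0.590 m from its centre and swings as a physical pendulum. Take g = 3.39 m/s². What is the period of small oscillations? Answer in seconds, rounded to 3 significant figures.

For a physical pendulum T = 2π√(I/(mgd)), with d = 0.5900 m from pivot to centre of mass.
I_cm = mL²/12 = 3.38 × 2.67²/12 = 2.008 kg·m²; I = I_cm + md² = 2.008 + 3.38 × 0.5900² = 3.185 kg·m².
T = 2π√(3.185/(3.38 × 3.39 × 0.5900)) = 4.31 s.

4.31 s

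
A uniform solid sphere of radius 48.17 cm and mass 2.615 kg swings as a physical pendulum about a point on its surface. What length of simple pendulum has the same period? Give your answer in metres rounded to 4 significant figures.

0.6744 m

The equivalent simple-pendulum length is L_eq = I/(md), where I is about the pivot and d = 0.48170 m.
I_cm = (2/5)mR² = 0.24271 kg·m², so I = I_cm + md² = 0.24271 + 0.60677 = 0.84948 kg·m².
L_eq = 0.84948/(2.615 × 0.48170) = 0.6744 m.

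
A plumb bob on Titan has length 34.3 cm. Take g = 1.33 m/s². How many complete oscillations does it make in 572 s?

179

T = 2π√(L/g) = 2π√(0.343/1.33) = 3.191 s.
Number of complete oscillations = ⌊572/3.191⌋ = ⌊179.3⌋ = 179.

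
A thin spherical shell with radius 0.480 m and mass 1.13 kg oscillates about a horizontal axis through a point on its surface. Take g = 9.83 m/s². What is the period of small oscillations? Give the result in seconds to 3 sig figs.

I_cm = (2/3)mr² = 0.1736 kg·m². The pivot is at distance d = 0.480 m from the centre of mass.
By the parallel-axis theorem, I = I_cm + md² = 0.1736 + 0.2604 = 0.4339 kg·m².
T = 2π√(I/(mgd)) = 2π√(0.4339/(1.13 × 9.83 × 0.480)) = 1.79 s.

1.79 s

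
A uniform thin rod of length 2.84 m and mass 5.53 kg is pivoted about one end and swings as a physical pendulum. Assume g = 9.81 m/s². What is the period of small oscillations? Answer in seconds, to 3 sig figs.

For a physical pendulum T = 2π√(I/(mgd)), with d = 1.420 m from pivot to centre of mass.
I_cm = mL²/12 = 5.53 × 2.84²/12 = 3.717 kg·m²; I = I_cm + md² = 3.717 + 5.53 × 1.420² = 14.87 kg·m².
T = 2π√(14.87/(5.53 × 9.81 × 1.420)) = 2.76 s.

2.76 s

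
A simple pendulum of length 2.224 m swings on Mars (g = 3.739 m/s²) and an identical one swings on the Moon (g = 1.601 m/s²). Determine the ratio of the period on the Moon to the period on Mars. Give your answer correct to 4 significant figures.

1.528

T ∝ 1/√g, so T₂/T₁ = √(g₁/g₂) = √(3.739/1.601) = 1.528.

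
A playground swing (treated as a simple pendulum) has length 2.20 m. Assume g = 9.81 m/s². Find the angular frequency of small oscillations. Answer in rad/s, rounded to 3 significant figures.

ω = √(g/L) = √(9.81/2.20) = 2.11 rad/s.

2.11 rad/s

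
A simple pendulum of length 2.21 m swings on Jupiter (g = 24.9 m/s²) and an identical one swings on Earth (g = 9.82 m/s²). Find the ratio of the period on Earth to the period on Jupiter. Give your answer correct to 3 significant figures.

T ∝ 1/√g, so T₂/T₁ = √(g₁/g₂) = √(24.9/9.82) = 1.59.

1.59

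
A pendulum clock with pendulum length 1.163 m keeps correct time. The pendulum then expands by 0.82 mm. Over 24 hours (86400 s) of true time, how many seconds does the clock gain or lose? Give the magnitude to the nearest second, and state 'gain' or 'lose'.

lose 30 s

T ∝ √L, so T'/T = √(1.16382/1.163) = 1.00035.
In 86400 s of true time the clock registers 86400/1.00035 = 86369.6 s, so it loses 30 s.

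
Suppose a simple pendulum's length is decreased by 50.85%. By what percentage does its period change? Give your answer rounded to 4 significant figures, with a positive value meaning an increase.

-29.89%

T ∝ √L, so T'/T = √(0.49150) = 0.70107.
Percentage change in T = (0.70107 − 1) × 100% = -29.89%.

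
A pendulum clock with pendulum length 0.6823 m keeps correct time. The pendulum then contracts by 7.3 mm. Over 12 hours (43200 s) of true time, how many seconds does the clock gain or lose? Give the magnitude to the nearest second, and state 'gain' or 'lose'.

T ∝ √L, so T'/T = √(0.67500/0.6823) = 0.994636.
In 43200 s of true time the clock registers 43200/0.994636 = 43433.0 s, so it gains 233 s.

gain 233 s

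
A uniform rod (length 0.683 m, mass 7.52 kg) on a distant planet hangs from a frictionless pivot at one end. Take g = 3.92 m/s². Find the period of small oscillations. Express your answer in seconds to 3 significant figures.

For a physical pendulum T = 2π√(I/(mgd)), with d = 0.3415 m from pivot to centre of mass.
I_cm = mL²/12 = 7.52 × 0.683²/12 = 0.2923 kg·m²; I = I_cm + md² = 0.2923 + 7.52 × 0.3415² = 1.169 kg·m².
T = 2π√(1.169/(7.52 × 3.92 × 0.3415)) = 2.14 s.

2.14 s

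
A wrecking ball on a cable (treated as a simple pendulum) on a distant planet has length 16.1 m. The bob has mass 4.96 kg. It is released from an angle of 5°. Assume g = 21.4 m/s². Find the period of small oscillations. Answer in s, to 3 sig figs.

5.45 s

T = 2π√(L/g) = 2π√(16.1/21.4) = 2π × 0.8674 = 5.45 s.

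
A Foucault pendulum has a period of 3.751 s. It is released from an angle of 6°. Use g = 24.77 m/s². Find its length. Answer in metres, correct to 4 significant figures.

From T = 2π√(L/g), L = gT²/(4π²) = 24.77 × 3.7510²/(4π²) = 8.828 m.

8.828 m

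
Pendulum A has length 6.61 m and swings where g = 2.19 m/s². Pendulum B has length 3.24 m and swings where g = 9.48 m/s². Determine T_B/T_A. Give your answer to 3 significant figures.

T = 2π√(L/g), so T_B/T_A = √((L_B/g_B)/(L_A/g_A)) = √((3.24/9.48)/(6.61/2.19)) = 0.337.

0.337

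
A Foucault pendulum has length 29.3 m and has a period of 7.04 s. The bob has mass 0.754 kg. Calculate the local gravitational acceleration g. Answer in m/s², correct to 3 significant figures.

23.3 m/s²

From T = 2π√(L/g), g = 4π²L/T² = 4π² × 29.3/7.040² = 23.3 m/s².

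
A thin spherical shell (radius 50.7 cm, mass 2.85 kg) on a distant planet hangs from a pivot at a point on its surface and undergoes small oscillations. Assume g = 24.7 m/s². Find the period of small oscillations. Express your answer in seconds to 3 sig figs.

I_cm = (2/3)mr² = 0.4884 kg·m². The pivot is at distance d = 0.507 m from the centre of mass.
By the parallel-axis theorem, I = I_cm + md² = 0.4884 + 0.7326 = 1.221 kg·m².
T = 2π√(I/(mgd)) = 2π√(1.221/(2.85 × 24.7 × 0.507)) = 1.16 s.

1.16 s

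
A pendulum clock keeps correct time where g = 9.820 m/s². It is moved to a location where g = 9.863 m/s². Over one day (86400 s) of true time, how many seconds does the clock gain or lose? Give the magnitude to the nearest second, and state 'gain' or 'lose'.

The clock's period scales as T ∝ 1/√g, so T'/T = √(9.820/9.863) = 0.997818.
In 86400 s of true time the clock registers 86400/0.997818 = 86589.0 s, so it gains 189 s.

gain 189 s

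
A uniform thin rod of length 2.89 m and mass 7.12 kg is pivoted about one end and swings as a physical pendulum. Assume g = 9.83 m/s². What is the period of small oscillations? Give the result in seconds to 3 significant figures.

For a physical pendulum T = 2π√(I/(mgd)), with d = 1.445 m from pivot to centre of mass.
I_cm = mL²/12 = 7.12 × 2.89²/12 = 4.956 kg·m²; I = I_cm + md² = 4.956 + 7.12 × 1.445² = 19.82 kg·m².
T = 2π√(19.82/(7.12 × 9.83 × 1.445)) = 2.78 s.

2.78 s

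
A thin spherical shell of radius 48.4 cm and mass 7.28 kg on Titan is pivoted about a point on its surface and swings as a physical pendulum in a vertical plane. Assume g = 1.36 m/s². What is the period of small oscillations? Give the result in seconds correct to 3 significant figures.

I_cm = (2/3)mr² = 1.137 kg·m². The pivot is at distance d = 0.484 m from the centre of mass.
By the parallel-axis theorem, I = I_cm + md² = 1.137 + 1.705 = 2.842 kg·m².
T = 2π√(I/(mgd)) = 2π√(2.842/(7.28 × 1.36 × 0.484)) = 4.84 s.

4.84 s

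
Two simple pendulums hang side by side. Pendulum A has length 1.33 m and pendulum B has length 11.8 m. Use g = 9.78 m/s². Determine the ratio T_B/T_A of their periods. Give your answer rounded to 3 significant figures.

T ∝ √L, so T_B/T_A = √(L_B/L_A) = √(11.8/1.33) = 2.98.

2.98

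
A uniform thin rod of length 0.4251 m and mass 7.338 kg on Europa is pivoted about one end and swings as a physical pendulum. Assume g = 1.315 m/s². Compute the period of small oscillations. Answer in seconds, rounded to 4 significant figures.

2.917 s

For a physical pendulum T = 2π√(I/(mgd)), with d = 0.21255 m from pivot to centre of mass.
I_cm = mL²/12 = 7.338 × 0.4251²/12 = 0.11050 kg·m²; I = I_cm + md² = 0.11050 + 7.338 × 0.21255² = 0.44202 kg·m².
T = 2π√(0.44202/(7.338 × 1.315 × 0.21255)) = 2.917 s.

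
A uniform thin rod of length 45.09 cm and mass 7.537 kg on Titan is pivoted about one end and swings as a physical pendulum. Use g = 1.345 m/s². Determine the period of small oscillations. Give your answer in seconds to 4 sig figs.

For a physical pendulum T = 2π√(I/(mgd)), with d = 0.22545 m from pivot to centre of mass.
I_cm = mL²/12 = 7.537 × 0.4509²/12 = 0.12770 kg·m²; I = I_cm + md² = 0.12770 + 7.537 × 0.22545² = 0.51078 kg·m².
T = 2π√(0.51078/(7.537 × 1.345 × 0.22545)) = 2.970 s.

2.970 s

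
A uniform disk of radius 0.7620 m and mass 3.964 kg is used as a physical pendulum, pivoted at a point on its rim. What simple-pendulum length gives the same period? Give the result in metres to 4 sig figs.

The equivalent simple-pendulum length is L_eq = I/(md), where I is about the pivot and d = 0.76200 m.
I_cm = ½mR² = 1.1508 kg·m², so I = I_cm + md² = 1.1508 + 2.3017 = 3.4525 kg·m².
L_eq = 3.4525/(3.964 × 0.76200) = 1.143 m.

1.143 m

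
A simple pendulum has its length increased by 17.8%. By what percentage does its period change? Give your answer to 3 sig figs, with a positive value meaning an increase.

T ∝ √L, so T'/T = √(1.178) = 1.085.
Percentage change in T = (1.085 − 1) × 100% = 8.54%.

8.54%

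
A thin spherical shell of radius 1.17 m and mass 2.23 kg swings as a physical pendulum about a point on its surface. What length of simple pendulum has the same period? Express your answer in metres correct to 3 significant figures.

The equivalent simple-pendulum length is L_eq = I/(md), where I is about the pivot and d = 1.170 m.
I_cm = (2/3)mR² = 2.035 kg·m², so I = I_cm + md² = 2.035 + 3.053 = 5.088 kg·m².
L_eq = 5.088/(2.23 × 1.170) = 1.95 m.

1.95 m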